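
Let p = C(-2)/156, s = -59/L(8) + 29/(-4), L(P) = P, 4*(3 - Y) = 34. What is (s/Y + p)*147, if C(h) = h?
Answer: 222509/572 ≈ 389.00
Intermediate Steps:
Y = -11/2 (Y = 3 - 1/4*34 = 3 - 17/2 = -11/2 ≈ -5.5000)
s = -117/8 (s = -59/8 + 29/(-4) = -59*1/8 + 29*(-1/4) = -59/8 - 29/4 = -117/8 ≈ -14.625)
p = -1/78 (p = -2/156 = -2*1/156 = -1/78 ≈ -0.012821)
(s/Y + p)*147 = (-117/(8*(-11/2)) - 1/78)*147 = (-117/8*(-2/11) - 1/78)*147 = (117/44 - 1/78)*147 = (4541/1716)*147 = 222509/572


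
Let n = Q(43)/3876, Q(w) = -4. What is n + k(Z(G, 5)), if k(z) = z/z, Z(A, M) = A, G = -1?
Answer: 968/969 ≈ 0.99897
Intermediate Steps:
n = -1/969 (n = -4/3876 = -4*1/3876 = -1/969 ≈ -0.0010320)
k(z) = 1
n + k(Z(G, 5)) = -1/969 + 1 = 968/969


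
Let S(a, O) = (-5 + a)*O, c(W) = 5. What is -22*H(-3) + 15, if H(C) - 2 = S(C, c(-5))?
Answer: 851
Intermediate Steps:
S(a, O) = O*(-5 + a)
H(C) = -23 + 5*C (H(C) = 2 + 5*(-5 + C) = 2 + (-25 + 5*C) = -23 + 5*C)
-22*H(-3) + 15 = -22*(-23 + 5*(-3)) + 15 = -22*(-23 - 15) + 15 = -22*(-38) + 15 = 836 + 15 = 851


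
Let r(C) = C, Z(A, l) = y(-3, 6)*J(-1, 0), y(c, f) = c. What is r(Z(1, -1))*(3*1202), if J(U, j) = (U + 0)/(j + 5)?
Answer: 10818/5 ≈ 2163.6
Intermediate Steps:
J(U, j) = U/(5 + j)
Z(A, l) = 3/5 (Z(A, l) = -(-3)/(5 + 0) = -(-3)/5 = -3*(-1/5) = 3/5)
r(Z(1, -1))*(3*1202) = 3*(3*1202)/5 = (3/5)*3606 = 10818/5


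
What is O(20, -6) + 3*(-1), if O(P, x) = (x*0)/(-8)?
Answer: -3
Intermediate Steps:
O(P, x) = 0 (O(P, x) = 0*(-⅛) = 0)
O(20, -6) + 3*(-1) = 0 + 3*(-1) = 0 - 3 = -3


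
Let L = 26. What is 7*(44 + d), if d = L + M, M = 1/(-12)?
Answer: 5873/12 ≈ 489.42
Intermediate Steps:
M = -1/12 ≈ -0.083333
d = 311/12 (d = 26 - 1/12 = 311/12 ≈ 25.917)
7*(44 + d) = 7*(44 + 311/12) = 7*(839/12) = 5873/12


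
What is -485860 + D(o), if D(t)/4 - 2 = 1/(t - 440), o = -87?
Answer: -256044008/527 ≈ -4.8585e+5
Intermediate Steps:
D(t) = 8 + 4/(-440 + t) (D(t) = 8 + 4/(t - 440) = 8 + 4/(-440 + t))
-485860 + D(o) = -485860 + 4*(-879 + 2*(-87))/(-440 - 87) = -485860 + 4*(-879 - 174)/(-527) = -485860 + 4*(-1/527)*(-1053) = -485860 + 4212/527 = -256044008/527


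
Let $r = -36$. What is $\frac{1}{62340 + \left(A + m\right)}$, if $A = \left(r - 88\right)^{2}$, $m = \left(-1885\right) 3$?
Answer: $\frac{1}{72061} \approx 1.3877 \cdot 10^{-5}$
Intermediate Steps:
$m = -5655$
$A = 15376$ ($A = \left(-36 - 88\right)^{2} = \left(-124\right)^{2} = 15376$)
$\frac{1}{62340 + \left(A + m\right)} = \frac{1}{62340 + \left(15376 - 5655\right)} = \frac{1}{62340 + 9721} = \frac{1}{72061}$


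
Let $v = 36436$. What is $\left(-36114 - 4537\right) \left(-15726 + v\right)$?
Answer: $-841882210$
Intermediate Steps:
$\left(-36114 - 4537\right) \left(-15726 + v\right) = \left(-36114 - 4537\right) \left(-15726 + 36436\right) = \left(-40651\right) 20710 = -841882210$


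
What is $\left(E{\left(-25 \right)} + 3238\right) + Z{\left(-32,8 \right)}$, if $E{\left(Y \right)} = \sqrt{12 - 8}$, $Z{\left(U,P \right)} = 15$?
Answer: $3255$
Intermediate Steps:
$E{\left(Y \right)} = 2$ ($E{\left(Y \right)} = \sqrt{4} = 2$)
$\left(E{\left(-25 \right)} + 3238\right) + Z{\left(-32,8 \right)} = \left(2 + 3238\right) + 15 = 3240 + 15 = 3255$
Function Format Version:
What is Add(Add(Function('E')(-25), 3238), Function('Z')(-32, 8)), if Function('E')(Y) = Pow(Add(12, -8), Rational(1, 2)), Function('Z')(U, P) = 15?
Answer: 3255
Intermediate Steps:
Function('E')(Y) = 2 (Function('E')(Y) = Pow(4, Rational(1, 2)) = 2)
Add(Add(Function('E')(-25), 3238), Function('Z')(-32, 8)) = Add(Add(2, 3238), 15) = Add(3240, 15) = 3255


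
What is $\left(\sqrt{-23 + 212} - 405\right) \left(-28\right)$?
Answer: $11340 - 84 \sqrt{21} \approx 10955.0$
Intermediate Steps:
$\left(\sqrt{-23 + 212} - 405\right) \left(-28\right) = \left(\sqrt{189} - 405\right) \left(-28\right) = \left(3 \sqrt{21} - 405\right) \left(-28\right) = \left(-405 + 3 \sqrt{21}\right) \left(-28\right) = 11340 - 84 \sqrt{21}$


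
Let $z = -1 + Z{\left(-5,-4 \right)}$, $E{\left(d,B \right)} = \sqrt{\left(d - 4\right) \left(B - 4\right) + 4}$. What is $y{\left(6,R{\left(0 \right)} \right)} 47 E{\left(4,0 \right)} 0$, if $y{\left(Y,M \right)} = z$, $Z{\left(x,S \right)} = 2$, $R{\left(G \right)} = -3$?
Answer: $0$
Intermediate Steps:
$E{\left(d,B \right)} = \sqrt{4 + \left(-4 + B\right) \left(-4 + d\right)}$ ($E{\left(d,B \right)} = \sqrt{\left(-4 + d\right) \left(-4 + B\right) + 4} = \sqrt{\left(-4 + B\right) \left(-4 + d\right) + 4} = \sqrt{4 + \left(-4 + B\right) \left(-4 + d\right)}$)
$z = 1$ ($z = -1 + 2 = 1$)
$y{\left(Y,M \right)} = 1$
$y{\left(6,R{\left(0 \right)} \right)} 47 E{\left(4,0 \right)} 0 = 1 \cdot 47 \sqrt{20 - 0 - 16 + 0 \cdot 4} \cdot 0 = 47 \sqrt{20 + 0 - 16 + 0} \cdot 0 = 47 \sqrt{4} \cdot 0 = 47 \cdot 2 \cdot 0 = 47 \cdot 0 = 0$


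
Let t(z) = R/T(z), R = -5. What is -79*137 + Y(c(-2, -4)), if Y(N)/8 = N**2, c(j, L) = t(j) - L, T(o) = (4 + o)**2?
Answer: -21525/2 ≈ -10763.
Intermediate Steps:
t(z) = -5/(4 + z)**2
c(j, L) = -L - 5/(4 + j)**2 (c(j, L) = -5/(4 + j)**2 - L = -L - 5/(4 + j)**2)
Y(N) = 8*N**2
-79*137 + Y(c(-2, -4)) = -79*137 + 8*(-1*(-4) - 5/(4 - 2)**2)**2 = -10823 + 8*(4 - 5/2**2)**2 = -10823 + 8*(4 - 5*1/4)**2 = -10823 + 8*(4 - 5/4)**2 = -10823 + 8*(11/4)**2 = -10823 + 8*(121/16) = -10823 + 121/2 = -21525/2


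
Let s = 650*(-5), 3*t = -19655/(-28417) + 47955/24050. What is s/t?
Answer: -1332686257500/367087997 ≈ -3630.4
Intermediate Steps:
t = 367087997/410057310 (t = (-19655/(-28417) + 47955/24050)/3 = (-19655*(-1/28417) + 47955*(1/24050))/3 = (19655/28417 + 9591/4810)/3 = (⅓)*(367087997/136685770) = 367087997/410057310 ≈ 0.89521)
s = -3250
s/t = -3250/367087997/410057310 = -3250*410057310/367087997 = -1332686257500/367087997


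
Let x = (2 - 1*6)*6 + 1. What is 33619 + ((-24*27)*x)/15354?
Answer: 28677835/853 ≈ 33620.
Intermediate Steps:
x = -23 (x = (2 - 6)*6 + 1 = -4*6 + 1 = -24 + 1 = -23)
33619 + ((-24*27)*x)/15354 = 33619 + (-24*27*(-23))/15354 = 33619 - 648*(-23)*(1/15354) = 33619 + 14904*(1/15354) = 33619 + 828/853 = 28677835/853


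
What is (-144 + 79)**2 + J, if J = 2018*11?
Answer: 26423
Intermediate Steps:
J = 22198
(-144 + 79)**2 + J = (-144 + 79)**2 + 22198 = (-65)**2 + 22198 = 4225 + 22198 = 26423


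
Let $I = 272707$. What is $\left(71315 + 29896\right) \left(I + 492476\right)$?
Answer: $77444936613$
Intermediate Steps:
$\left(71315 + 29896\right) \left(I + 492476\right) = \left(71315 + 29896\right) \left(272707 + 492476\right) = 101211 \cdot 765183 = 77444936613$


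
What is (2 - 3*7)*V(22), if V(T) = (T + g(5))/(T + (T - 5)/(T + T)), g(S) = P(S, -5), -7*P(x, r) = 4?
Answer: -25080/1379 ≈ -18.187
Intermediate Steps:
P(x, r) = -4/7 (P(x, r) = -⅐*4 = -4/7)
g(S) = -4/7
V(T) = (-4/7 + T)/(T + (-5 + T)/(2*T)) (V(T) = (T - 4/7)/(T + (T - 5)/(T + T)) = (-4/7 + T)/(T + (-5 + T)/((2*T))) = (-4/7 + T)/(T + (-5 + T)*(1/(2*T))) = (-4/7 + T)/(T + (-5 + T)/(2*T)))
(2 - 3*7)*V(22) = (2 - 3*7)*((2/7)*22*(-4 + 7*22)/(-5 + 22 + 2*22²)) = (2 - 21)*((2/7)*22*(-4 + 154)/(-5 + 22 + 2*484)) = -38*22*150/(7*(-5 + 22 + 968)) = -38*22*150/(7*985) = -19*1320/1379 = -25080/1379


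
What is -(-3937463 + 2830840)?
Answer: 1106623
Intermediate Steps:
-(-3937463 + 2830840) = -1*(-1106623) = 1106623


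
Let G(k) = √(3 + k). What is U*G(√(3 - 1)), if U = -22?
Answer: -22*√(3 + √2) ≈ -46.222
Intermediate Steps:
U*G(√(3 - 1)) = -22*√(3 + √(3 - 1)) = -22*√(3 + √2)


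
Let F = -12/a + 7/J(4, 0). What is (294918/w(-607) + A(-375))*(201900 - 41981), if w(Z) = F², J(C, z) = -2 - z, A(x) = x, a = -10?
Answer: 203677184025/23 ≈ 8.8555e+9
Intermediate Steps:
F = -23/10 (F = -12/(-10) + 7/(-2 - 1*0) = -12*(-⅒) + 7/(-2 + 0) = 6/5 + 7/(-2) = 6/5 + 7*(-½) = 6/5 - 7/2 = -23/10 ≈ -2.3000)
w(Z) = 529/100 (w(Z) = (-23/10)² = 529/100)
(294918/w(-607) + A(-375))*(201900 - 41981) = (294918/(529/100) - 375)*(201900 - 41981) = (294918*(100/529) - 375)*159919 = (29491800/529 - 375)*159919 = (29293425/529)*159919 = 203677184025/23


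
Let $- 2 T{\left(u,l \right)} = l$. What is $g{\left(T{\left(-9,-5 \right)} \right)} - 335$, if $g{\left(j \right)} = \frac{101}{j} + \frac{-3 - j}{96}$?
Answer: $- \frac{282871}{960} \approx -294.66$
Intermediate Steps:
$T{\left(u,l \right)} = - \frac{l}{2}$
$g{\left(j \right)} = - \frac{1}{32} + \frac{101}{j} - \frac{j}{96}$ ($g{\left(j \right)} = \frac{101}{j} + \left(-3 - j\right) \frac{1}{96} = \frac{101}{j} - \left(\frac{1}{32} + \frac{j}{96}\right) = - \frac{1}{32} + \frac{101}{j} - \frac{j}{96}$)
$g{\left(T{\left(-9,-5 \right)} \right)} - 335 = \frac{9696 - \left(- \frac{1}{2}\right) \left(-5\right) \left(3 - - \frac{5}{2}\right)}{96 \left(\left(- \frac{1}{2}\right) \left(-5\right)\right)} - 335 = \frac{9696 - \frac{5 \left(3 + \frac{5}{2}\right)}{2}}{96 \cdot \frac{5}{2}} - 335 = \frac{1}{96} \cdot \frac{2}{5} \left(9696 - \frac{5}{2} \cdot \frac{11}{2}\right) - 335 = \frac{1}{96} \cdot \frac{2}{5} \left(9696 - \frac{55}{4}\right) - 335 = \frac{1}{96} \cdot \frac{2}{5} \cdot \frac{38729}{4} - 335 = \frac{38729}{960} - 335 = - \frac{282871}{960}$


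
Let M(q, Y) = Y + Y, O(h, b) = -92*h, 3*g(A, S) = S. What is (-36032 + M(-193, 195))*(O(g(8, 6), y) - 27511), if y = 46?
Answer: 987105190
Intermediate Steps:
g(A, S) = S/3
M(q, Y) = 2*Y
(-36032 + M(-193, 195))*(O(g(8, 6), y) - 27511) = (-36032 + 2*195)*(-92*6/3 - 27511) = (-36032 + 390)*(-92*2 - 27511) = -35642*(-184 - 27511) = -35642*(-27695) = 987105190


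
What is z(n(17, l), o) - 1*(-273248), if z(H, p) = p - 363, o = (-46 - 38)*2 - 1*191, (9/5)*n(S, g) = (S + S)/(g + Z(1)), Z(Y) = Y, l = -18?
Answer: 272526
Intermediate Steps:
n(S, g) = 10*S/(9*(1 + g)) (n(S, g) = 5*((S + S)/(g + 1))/9 = 5*((2*S)/(1 + g))/9 = 5*(2*S/(1 + g))/9 = 10*S/(9*(1 + g)))
o = -359 (o = -84*2 - 191 = -168 - 191 = -359)
z(H, p) = -363 + p
z(n(17, l), o) - 1*(-273248) = (-363 - 359) - 1*(-273248) = -722 + 273248 = 272526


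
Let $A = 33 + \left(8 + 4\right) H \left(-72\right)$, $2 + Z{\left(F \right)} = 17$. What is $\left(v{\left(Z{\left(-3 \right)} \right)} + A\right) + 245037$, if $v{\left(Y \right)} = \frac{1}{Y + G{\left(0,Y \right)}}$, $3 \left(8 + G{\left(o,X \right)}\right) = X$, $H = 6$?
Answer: $\frac{2878633}{12} \approx 2.3989 \cdot 10^{5}$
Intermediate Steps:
$Z{\left(F \right)} = 15$ ($Z{\left(F \right)} = -2 + 17 = 15$)
$A = -5151$ ($A = 33 + \left(8 + 4\right) 6 \left(-72\right) = 33 + 12 \cdot 6 \left(-72\right) = 33 + 72 \left(-72\right) = 33 - 5184 = -5151$)
$G{\left(o,X \right)} = -8 + \frac{X}{3}$
$v{\left(Y \right)} = \frac{1}{-8 + \frac{4 Y}{3}}$ ($v{\left(Y \right)} = \frac{1}{Y + \left(-8 + \frac{Y}{3}\right)} = \frac{1}{-8 + \frac{4 Y}{3}}$)
$\left(v{\left(Z{\left(-3 \right)} \right)} + A\right) + 245037 = \left(\frac{3}{4 \left(-6 + 15\right)} - 5151\right) + 245037 = \left(\frac{3}{4 \cdot 9} - 5151\right) + 245037 = \left(\frac{3}{4} \cdot \frac{1}{9} - 5151\right) + 245037 = \left(\frac{1}{12} - 5151\right) + 245037 = - \frac{61811}{12} + 245037 = \frac{2878633}{12}$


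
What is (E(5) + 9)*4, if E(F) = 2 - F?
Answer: 24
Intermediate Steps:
(E(5) + 9)*4 = ((2 - 1*5) + 9)*4 = ((2 - 5) + 9)*4 = (-3 + 9)*4 = 6*4 = 24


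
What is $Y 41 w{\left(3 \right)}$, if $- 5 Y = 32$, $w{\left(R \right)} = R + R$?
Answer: $- \frac{7872}{5} \approx -1574.4$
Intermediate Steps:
$w{\left(R \right)} = 2 R$
$Y = - \frac{32}{5}$ ($Y = \left(- \frac{1}{5}\right) 32 = - \frac{32}{5} \approx -6.4$)
$Y 41 w{\left(3 \right)} = \left(- \frac{32}{5}\right) 41 \cdot 2 \cdot 3 = \left(- \frac{1312}{5}\right) 6 = - \frac{7872}{5}$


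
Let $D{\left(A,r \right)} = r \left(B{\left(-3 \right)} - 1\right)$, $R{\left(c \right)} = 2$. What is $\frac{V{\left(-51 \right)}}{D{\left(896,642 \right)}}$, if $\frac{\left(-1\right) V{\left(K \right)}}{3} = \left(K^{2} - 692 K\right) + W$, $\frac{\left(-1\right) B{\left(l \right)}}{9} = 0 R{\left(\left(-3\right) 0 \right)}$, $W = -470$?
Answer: $\frac{37423}{214} \approx 174.87$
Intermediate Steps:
$B{\left(l \right)} = 0$ ($B{\left(l \right)} = - 9 \cdot 0 \cdot 2 = \left(-9\right) 0 = 0$)
$V{\left(K \right)} = 1410 - 3 K^{2} + 2076 K$ ($V{\left(K \right)} = - 3 \left(\left(K^{2} - 692 K\right) - 470\right) = - 3 \left(-470 + K^{2} - 692 K\right) = 1410 - 3 K^{2} + 2076 K$)
$D{\left(A,r \right)} = - r$ ($D{\left(A,r \right)} = r \left(0 - 1\right) = r \left(-1\right) = - r$)
$\frac{V{\left(-51 \right)}}{D{\left(896,642 \right)}} = \frac{1410 - 3 \left(-51\right)^{2} + 2076 \left(-51\right)}{\left(-1\right) 642} = \frac{1410 - 7803 - 105876}{-642} = \left(1410 - 7803 - 105876\right) \left(- \frac{1}{642}\right) = \left(-112269\right) \left(- \frac{1}{642}\right) = \frac{37423}{214}$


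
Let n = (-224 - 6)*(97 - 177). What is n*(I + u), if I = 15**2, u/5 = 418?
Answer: 42596000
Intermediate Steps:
u = 2090 (u = 5*418 = 2090)
n = 18400 (n = -230*(-80) = 18400)
I = 225
n*(I + u) = 18400*(225 + 2090) = 18400*2315 = 42596000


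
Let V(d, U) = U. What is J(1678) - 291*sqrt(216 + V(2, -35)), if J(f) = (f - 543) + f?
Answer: 2813 - 291*sqrt(181) ≈ -1102.0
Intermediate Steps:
J(f) = -543 + 2*f (J(f) = (-543 + f) + f = -543 + 2*f)
J(1678) - 291*sqrt(216 + V(2, -35)) = (-543 + 2*1678) - 291*sqrt(216 - 35) = (-543 + 3356) - 291*sqrt(181) = 2813 - 291*sqrt(181)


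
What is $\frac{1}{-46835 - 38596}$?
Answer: $- \frac{1}{85431} \approx -1.1705 \cdot 10^{-5}$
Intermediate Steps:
$\frac{1}{-46835 - 38596} = \frac{1}{-85431} = - \frac{1}{85431}$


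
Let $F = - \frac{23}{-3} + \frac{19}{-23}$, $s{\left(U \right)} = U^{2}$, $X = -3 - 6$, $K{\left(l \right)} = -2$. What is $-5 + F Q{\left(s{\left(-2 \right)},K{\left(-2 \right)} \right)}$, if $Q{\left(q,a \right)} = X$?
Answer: $- \frac{1531}{23} \approx -66.565$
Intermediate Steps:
$X = -9$ ($X = -3 - 6 = -9$)
$F = \frac{472}{69}$ ($F = \left(-23\right) \left(- \frac{1}{3}\right) + 19 \left(- \frac{1}{23}\right) = \frac{23}{3} - \frac{19}{23} = \frac{472}{69} \approx 6.8406$)
$Q{\left(q,a \right)} = -9$
$-5 + F Q{\left(s{\left(-2 \right)},K{\left(-2 \right)} \right)} = -5 + \frac{472}{69} \left(-9\right) = -5 - \frac{1416}{23} = - \frac{1531}{23}$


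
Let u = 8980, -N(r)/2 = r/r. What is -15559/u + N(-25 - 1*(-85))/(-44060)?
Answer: -34275579/19782940 ≈ -1.7326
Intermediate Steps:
N(r) = -2 (N(r) = -2*r/r = -2*1 = -2)
-15559/u + N(-25 - 1*(-85))/(-44060) = -15559/8980 - 2/(-44060) = -15559*1/8980 - 2*(-1/44060) = -15559/8980 + 1/22030 = -34275579/19782940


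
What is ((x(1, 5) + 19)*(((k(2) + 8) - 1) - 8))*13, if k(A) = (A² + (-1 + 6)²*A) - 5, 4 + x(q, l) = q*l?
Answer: 12480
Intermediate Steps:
x(q, l) = -4 + l*q (x(q, l) = -4 + q*l = -4 + l*q)
k(A) = -5 + A² + 25*A (k(A) = (A² + 5²*A) - 5 = (A² + 25*A) - 5 = -5 + A² + 25*A)
((x(1, 5) + 19)*(((k(2) + 8) - 1) - 8))*13 = (((-4 + 5*1) + 19)*((((-5 + 2² + 25*2) + 8) - 1) - 8))*13 = (((-4 + 5) + 19)*((((-5 + 4 + 50) + 8) - 1) - 8))*13 = ((1 + 19)*(((49 + 8) - 1) - 8))*13 = (20*((57 - 1) - 8))*13 = (20*(56 - 8))*13 = (20*48)*13 = 960*13 = 12480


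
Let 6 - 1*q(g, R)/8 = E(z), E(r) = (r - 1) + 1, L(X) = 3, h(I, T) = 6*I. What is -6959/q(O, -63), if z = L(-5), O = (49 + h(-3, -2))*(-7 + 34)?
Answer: -6959/24 ≈ -289.96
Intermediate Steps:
O = 837 (O = (49 + 6*(-3))*(-7 + 34) = (49 - 18)*27 = 31*27 = 837)
z = 3
E(r) = r (E(r) = (-1 + r) + 1 = r)
q(g, R) = 24 (q(g, R) = 48 - 8*3 = 48 - 24 = 24)
-6959/q(O, -63) = -6959/24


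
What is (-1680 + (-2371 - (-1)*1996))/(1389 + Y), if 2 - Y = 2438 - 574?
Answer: 2055/473 ≈ 4.3446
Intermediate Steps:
Y = -1862 (Y = 2 - (2438 - 574) = 2 - 1*1864 = 2 - 1864 = -1862)
(-1680 + (-2371 - (-1)*1996))/(1389 + Y) = (-1680 + (-2371 - (-1)*1996))/(1389 - 1862) = (-1680 + (-2371 - 1*(-1996)))/(-473) = (-1680 + (-2371 + 1996))*(-1/473) = (-1680 - 375)*(-1/473) = -2055*(-1/473) = 2055/473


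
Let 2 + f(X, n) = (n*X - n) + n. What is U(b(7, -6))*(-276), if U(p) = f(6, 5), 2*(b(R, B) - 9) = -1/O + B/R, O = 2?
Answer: -7728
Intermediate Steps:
f(X, n) = -2 + X*n (f(X, n) = -2 + ((n*X - n) + n) = -2 + ((X*n - n) + n) = -2 + ((-n + X*n) + n) = -2 + X*n)
b(R, B) = 35/4 + B/(2*R) (b(R, B) = 9 + (-1/2 + B/R)/2 = 9 + (-1*½ + B/R)/2 = 9 + (-½ + B/R)/2 = 9 + (-¼ + B/(2*R)) = 35/4 + B/(2*R))
U(p) = 28 (U(p) = -2 + 6*5 = -2 + 30 = 28)
U(b(7, -6))*(-276) = 28*(-276) = -7728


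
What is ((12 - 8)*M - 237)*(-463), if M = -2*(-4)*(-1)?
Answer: 124547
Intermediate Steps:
M = -8 (M = 8*(-1) = -8)
((12 - 8)*M - 237)*(-463) = ((12 - 8)*(-8) - 237)*(-463) = (4*(-8) - 237)*(-463) = (-32 - 237)*(-463) = -269*(-463) = 124547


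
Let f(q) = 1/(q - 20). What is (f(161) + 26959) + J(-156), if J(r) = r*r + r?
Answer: 7210600/141 ≈ 51139.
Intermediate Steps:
J(r) = r + r**2 (J(r) = r**2 + r = r + r**2)
f(q) = 1/(-20 + q)
(f(161) + 26959) + J(-156) = (1/(-20 + 161) + 26959) - 156*(1 - 156) = (1/141 + 26959) - 156*(-155) = (1/141 + 26959) + 24180 = 3801220/141 + 24180 = 7210600/141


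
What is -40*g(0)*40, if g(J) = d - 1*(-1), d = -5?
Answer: 6400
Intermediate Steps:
g(J) = -4 (g(J) = -5 - 1*(-1) = -5 + 1 = -4)
-40*g(0)*40 = -40*(-4)*40 = 160*40 = 6400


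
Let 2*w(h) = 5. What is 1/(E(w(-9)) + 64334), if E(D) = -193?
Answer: 1/64141 ≈ 1.5591e-5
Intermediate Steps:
w(h) = 5/2 (w(h) = (½)*5 = 5/2)
1/(E(w(-9)) + 64334) = 1/(-193 + 64334) = 1/64141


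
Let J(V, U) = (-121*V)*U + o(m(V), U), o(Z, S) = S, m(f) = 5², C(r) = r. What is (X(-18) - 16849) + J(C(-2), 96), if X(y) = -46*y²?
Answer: -8425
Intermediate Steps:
m(f) = 25
J(V, U) = U - 121*U*V (J(V, U) = (-121*V)*U + U = -121*U*V + U = U - 121*U*V)
(X(-18) - 16849) + J(C(-2), 96) = (-46*(-18)² - 16849) + 96*(1 - 121*(-2)) = (-46*324 - 16849) + 96*(1 + 242) = (-14904 - 16849) + 96*243 = -31753 + 23328 = -8425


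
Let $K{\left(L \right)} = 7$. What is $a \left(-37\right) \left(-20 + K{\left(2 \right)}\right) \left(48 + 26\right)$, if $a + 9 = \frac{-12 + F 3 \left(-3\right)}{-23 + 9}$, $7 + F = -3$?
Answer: $- \frac{3630588}{7} \approx -5.1866 \cdot 10^{5}$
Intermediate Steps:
$F = -10$ ($F = -7 - 3 = -10$)
$a = - \frac{102}{7}$ ($a = -9 + \frac{-12 + \left(-10\right) 3 \left(-3\right)}{-23 + 9} = -9 + \frac{-12 - -90}{-14} = -9 + \left(-12 + 90\right) \left(- \frac{1}{14}\right) = -9 + 78 \left(- \frac{1}{14}\right) = -9 - \frac{39}{7} = - \frac{102}{7} \approx -14.571$)
$a \left(-37\right) \left(-20 + K{\left(2 \right)}\right) \left(48 + 26\right) = \left(- \frac{102}{7}\right) \left(-37\right) \left(-20 + 7\right) \left(48 + 26\right) = \frac{3774 \left(\left(-13\right) 74\right)}{7} = \frac{3774}{7} \left(-962\right) = - \frac{3630588}{7}$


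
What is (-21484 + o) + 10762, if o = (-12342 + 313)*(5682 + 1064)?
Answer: -81158356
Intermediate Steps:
o = -81147634 (o = -12029*6746 = -81147634)
(-21484 + o) + 10762 = (-21484 - 81147634) + 10762 = -81169118 + 10762 = -81158356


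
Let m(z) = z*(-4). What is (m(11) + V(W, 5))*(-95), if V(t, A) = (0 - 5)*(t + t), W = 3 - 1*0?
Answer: 7030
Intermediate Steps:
W = 3 (W = 3 + 0 = 3)
V(t, A) = -10*t
m(z) = -4*z
(m(11) + V(W, 5))*(-95) = (-4*11 - 10*3)*(-95) = (-44 - 30)*(-95) = -74*(-95) = 7030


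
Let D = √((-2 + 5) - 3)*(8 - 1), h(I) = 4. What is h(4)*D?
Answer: 0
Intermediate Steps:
D = 0 (D = √(3 - 3)*7 = √0*7 = 0*7 = 0)
h(4)*D = 4*0 = 0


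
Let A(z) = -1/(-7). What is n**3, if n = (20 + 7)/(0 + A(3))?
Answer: 6751269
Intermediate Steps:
A(z) = 1/7 (A(z) = -1*(-1/7) = 1/7)
n = 189 (n = (20 + 7)/(0 + 1/7) = 27/(1/7) = 27*7 = 189)
n**3 = 189**3 = 6751269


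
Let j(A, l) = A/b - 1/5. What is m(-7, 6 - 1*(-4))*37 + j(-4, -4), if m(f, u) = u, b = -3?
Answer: 5567/15 ≈ 371.13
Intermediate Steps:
j(A, l) = -1/5 - A/3 (j(A, l) = A/(-3) - 1/5 = A*(-1/3) - 1*1/5 = -A/3 - 1/5 = -1/5 - A/3)
m(-7, 6 - 1*(-4))*37 + j(-4, -4) = (6 - 1*(-4))*37 + (-1/5 - 1/3*(-4)) = (6 + 4)*37 + (-1/5 + 4/3) = 10*37 + 17/15 = 370 + 17/15 = 5567/15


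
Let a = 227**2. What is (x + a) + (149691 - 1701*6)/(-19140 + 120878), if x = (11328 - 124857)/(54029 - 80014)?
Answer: 136240430322097/2643661930 ≈ 51535.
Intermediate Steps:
a = 51529
x = 113529/25985 (x = -113529/(-25985) = -113529*(-1/25985) = 113529/25985 ≈ 4.3690)
(x + a) + (149691 - 1701*6)/(-19140 + 120878) = (113529/25985 + 51529) + (149691 - 1701*6)/(-19140 + 120878) = 1339094594/25985 + (149691 - 10206)/101738 = 1339094594/25985 + 139485*(1/101738) = 1339094594/25985 + 139485/101738 = 136240430322097/2643661930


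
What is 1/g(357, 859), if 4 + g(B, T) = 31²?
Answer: 1/957 ≈ 0.0010449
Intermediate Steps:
g(B, T) = 957 (g(B, T) = -4 + 31² = -4 + 961 = 957)
1/g(357, 859) = 1/957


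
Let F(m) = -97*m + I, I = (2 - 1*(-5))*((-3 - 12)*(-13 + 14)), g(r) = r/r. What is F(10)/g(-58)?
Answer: -1075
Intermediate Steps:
g(r) = 1
I = -105 (I = (2 + 5)*(-15*1) = 7*(-15) = -105)
F(m) = -105 - 97*m (F(m) = -97*m - 105 = -105 - 97*m)
F(10)/g(-58) = (-105 - 97*10)/1 = (-105 - 970)*1 = -1075*1 = -1075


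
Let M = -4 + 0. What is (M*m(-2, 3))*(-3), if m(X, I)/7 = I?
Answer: 252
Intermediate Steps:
m(X, I) = 7*I
M = -4
(M*m(-2, 3))*(-3) = -28*3*(-3) = -4*21*(-3) = -84*(-3) = 252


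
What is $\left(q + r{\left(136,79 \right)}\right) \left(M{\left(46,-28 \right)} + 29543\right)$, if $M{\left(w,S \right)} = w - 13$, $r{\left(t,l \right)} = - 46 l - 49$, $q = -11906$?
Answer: $-461060264$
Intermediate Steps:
$r{\left(t,l \right)} = -49 - 46 l$
$M{\left(w,S \right)} = -13 + w$
$\left(q + r{\left(136,79 \right)}\right) \left(M{\left(46,-28 \right)} + 29543\right) = \left(-11906 - 3683\right) \left(\left(-13 + 46\right) + 29543\right) = \left(-11906 - 3683\right) \left(33 + 29543\right) = \left(-11906 - 3683\right) 29576 = \left(-15589\right) 29576 = -461060264$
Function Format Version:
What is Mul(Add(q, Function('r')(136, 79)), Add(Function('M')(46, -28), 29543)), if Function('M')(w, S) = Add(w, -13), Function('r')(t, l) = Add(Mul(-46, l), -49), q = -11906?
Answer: -461060264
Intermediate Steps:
Function('r')(t, l) = Add(-49, Mul(-46, l))
Function('M')(w, S) = Add(-13, w)
Mul(Add(q, Function('r')(136, 79)), Add(Function('M')(46, -28), 29543)) = Mul(Add(-11906, Add(-49, Mul(-46, 79))), Add(Add(-13, 46), 29543)) = Mul(Add(-11906, Add(-49, -3634)), Add(33, 29543)) = Mul(Add(-11906, -3683), 29576) = Mul(-15589, 29576) = -461060264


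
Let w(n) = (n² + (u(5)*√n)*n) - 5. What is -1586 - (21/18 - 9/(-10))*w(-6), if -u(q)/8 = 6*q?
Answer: -24751/15 - 2976*I*√6 ≈ -1650.1 - 7289.7*I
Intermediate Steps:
u(q) = -48*q
w(n) = -5 + n² - 240*n^(3/2) (w(n) = (n² + ((-48*5)*√n)*n) - 5 = (n² + (-240*√n)*n) - 5 = (n² - 240*n^(3/2)) - 5 = -5 + n² - 240*n^(3/2))
-1586 - (21/18 - 9/(-10))*w(-6) = -1586 - (21/18 - 9/(-10))*(-5 + (-6)² - (-1440)*I*√6) = -1586 - (21*(1/18) - 9*(-⅒))*(-5 + 36 - (-1440)*I*√6) = -1586 - (7/6 + 9/10)*(-5 + 36 + 1440*I*√6) = -1586 - 31*(31 + 1440*I*√6)/15 = -1586 - (961/15 + 2976*I*√6) = -1586 + (-961/15 - 2976*I*√6) = -24751/15 - 2976*I*√6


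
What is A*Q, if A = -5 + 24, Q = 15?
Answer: 285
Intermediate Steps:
A = 19
A*Q = 19*15 = 285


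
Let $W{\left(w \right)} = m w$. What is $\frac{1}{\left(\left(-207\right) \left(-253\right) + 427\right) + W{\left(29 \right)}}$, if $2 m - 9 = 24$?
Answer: $\frac{2}{106553} \approx 1.877 \cdot 10^{-5}$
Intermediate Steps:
$m = \frac{33}{2}$ ($m = \frac{9}{2} + \frac{1}{2} \cdot 24 = \frac{9}{2} + 12 = \frac{33}{2} \approx 16.5$)
$W{\left(w \right)} = \frac{33 w}{2}$
$\frac{1}{\left(\left(-207\right) \left(-253\right) + 427\right) + W{\left(29 \right)}} = \frac{1}{\left(\left(-207\right) \left(-253\right) + 427\right) + \frac{33}{2} \cdot 29} = \frac{1}{\left(52371 + 427\right) + \frac{957}{2}} = \frac{1}{52798 + \frac{957}{2}} = \frac{1}{\frac{106553}{2}} = \frac{2}{106553}$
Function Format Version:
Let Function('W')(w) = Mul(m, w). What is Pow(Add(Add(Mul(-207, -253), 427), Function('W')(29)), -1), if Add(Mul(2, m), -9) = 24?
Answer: Rational(2, 106553) ≈ 1.8770e-5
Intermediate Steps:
m = Rational(33, 2) (m = Add(Rational(9, 2), Mul(Rational(1, 2), 24)) = Add(Rational(9, 2), 12) = Rational(33, 2) ≈ 16.500)
Function('W')(w) = Mul(Rational(33, 2), w)
Pow(Add(Add(Mul(-207, -253), 427), Function('W')(29)), -1) = Pow(Add(Add(Mul(-207, -253), 427), Mul(Rational(33, 2), 29)), -1) = Pow(Add(Add(52371, 427), Rational(957, 2)), -1) = Pow(Add(52798, Rational(957, 2)), -1) = Pow(Rational(106553, 2), -1) = Rational(2, 106553)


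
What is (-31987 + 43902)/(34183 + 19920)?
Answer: 11915/54103 ≈ 0.22023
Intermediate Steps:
(-31987 + 43902)/(34183 + 19920) = 11915/54103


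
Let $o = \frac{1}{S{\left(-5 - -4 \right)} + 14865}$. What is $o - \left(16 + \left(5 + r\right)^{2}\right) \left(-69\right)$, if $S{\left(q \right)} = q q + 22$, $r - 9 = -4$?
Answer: $\frac{119163553}{14888} \approx 8004.0$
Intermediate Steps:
$r = 5$ ($r = 9 - 4 = 5$)
$S{\left(q \right)} = 22 + q^{2}$ ($S{\left(q \right)} = q^{2} + 22 = 22 + q^{2}$)
$o = \frac{1}{14888}$ ($o = \frac{1}{\left(22 + \left(-5 - -4\right)^{2}\right) + 14865} = \frac{1}{\left(22 + \left(-5 + 4\right)^{2}\right) + 14865} = \frac{1}{\left(22 + \left(-1\right)^{2}\right) + 14865} = \frac{1}{\left(22 + 1\right) + 14865} = \frac{1}{23 + 14865} = \frac{1}{14888} \approx 6.7168 \cdot 10^{-5}$)
$o - \left(16 + \left(5 + r\right)^{2}\right) \left(-69\right) = \frac{1}{14888} - \left(16 + \left(5 + 5\right)^{2}\right) \left(-69\right) = \frac{1}{14888} - \left(16 + 10^{2}\right) \left(-69\right) = \frac{1}{14888} - \left(16 + 100\right) \left(-69\right) = \frac{1}{14888} - 116 \left(-69\right) = \frac{1}{14888} - -8004 = \frac{1}{14888} + 8004 = \frac{119163553}{14888}$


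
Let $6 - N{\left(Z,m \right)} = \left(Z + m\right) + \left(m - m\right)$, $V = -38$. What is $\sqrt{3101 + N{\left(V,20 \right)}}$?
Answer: $25 \sqrt{5} \approx 55.902$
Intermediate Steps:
$N{\left(Z,m \right)} = 6 - Z - m$ ($N{\left(Z,m \right)} = 6 - \left(\left(Z + m\right) + \left(m - m\right)\right) = 6 - \left(\left(Z + m\right) + 0\right) = 6 - \left(Z + m\right) = 6 - Z - m$)
$\sqrt{3101 + N{\left(V,20 \right)}} = \sqrt{3101 - -24} = \sqrt{3101 + \left(6 + 38 - 20\right)} = \sqrt{3101 + 24} = \sqrt{3125} = 25 \sqrt{5}$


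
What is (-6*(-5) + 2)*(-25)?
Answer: -800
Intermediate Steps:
(-6*(-5) + 2)*(-25) = (30 + 2)*(-25) = 32*(-25) = -800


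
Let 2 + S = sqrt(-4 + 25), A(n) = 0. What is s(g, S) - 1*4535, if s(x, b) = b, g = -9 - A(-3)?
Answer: -4537 + sqrt(21) ≈ -4532.4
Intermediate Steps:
S = -2 + sqrt(21) (S = -2 + sqrt(-4 + 25) = -2 + sqrt(21) ≈ 2.5826)
g = -9 (g = -9 - 1*0 = -9 + 0 = -9)
s(g, S) - 1*4535 = (-2 + sqrt(21)) - 1*4535 = (-2 + sqrt(21)) - 4535 = -4537 + sqrt(21)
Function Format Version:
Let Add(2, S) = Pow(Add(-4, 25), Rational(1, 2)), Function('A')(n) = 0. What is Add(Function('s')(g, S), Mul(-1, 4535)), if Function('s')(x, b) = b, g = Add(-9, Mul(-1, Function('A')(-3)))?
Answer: Add(-4537, Pow(21, Rational(1, 2))) ≈ -4532.4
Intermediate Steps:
S = Add(-2, Pow(21, Rational(1, 2))) (S = Add(-2, Pow(Add(-4, 25), Rational(1, 2))) = Add(-2, Pow(21, Rational(1, 2))) ≈ 2.5826)
g = -9 (g = Add(-9, Mul(-1, 0)) = Add(-9, 0) = -9)
Add(Function('s')(g, S), Mul(-1, 4535)) = Add(Add(-2, Pow(21, Rational(1, 2))), Mul(-1, 4535)) = Add(Add(-2, Pow(21, Rational(1, 2))), -4535) = Add(-4537, Pow(21, Rational(1, 2)))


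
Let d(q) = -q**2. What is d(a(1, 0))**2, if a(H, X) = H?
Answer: 1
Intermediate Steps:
d(a(1, 0))**2 = (-1*1**2)**2 = (-1*1)**2 = (-1)**2 = 1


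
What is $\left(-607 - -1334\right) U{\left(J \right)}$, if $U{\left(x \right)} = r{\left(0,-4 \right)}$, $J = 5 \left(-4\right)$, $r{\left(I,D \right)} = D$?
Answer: $-2908$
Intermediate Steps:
$J = -20$
$U{\left(x \right)} = -4$
$\left(-607 - -1334\right) U{\left(J \right)} = \left(-607 - -1334\right) \left(-4\right) = \left(-607 + 1334\right) \left(-4\right) = 727 \left(-4\right) = -2908$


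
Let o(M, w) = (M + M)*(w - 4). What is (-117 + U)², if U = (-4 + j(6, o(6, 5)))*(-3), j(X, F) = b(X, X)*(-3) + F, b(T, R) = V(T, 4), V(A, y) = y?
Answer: 11025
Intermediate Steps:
o(M, w) = 2*M*(-4 + w) (o(M, w) = (2*M)*(-4 + w) = 2*M*(-4 + w))
b(T, R) = 4
j(X, F) = -12 + F (j(X, F) = 4*(-3) + F = -12 + F)
U = 12 (U = (-4 + (-12 + 2*6*(-4 + 5)))*(-3) = (-4 + (-12 + 2*6*1))*(-3) = (-4 + (-12 + 12))*(-3) = (-4 + 0)*(-3) = -4*(-3) = 12)
(-117 + U)² = (-117 + 12)² = (-105)² = 11025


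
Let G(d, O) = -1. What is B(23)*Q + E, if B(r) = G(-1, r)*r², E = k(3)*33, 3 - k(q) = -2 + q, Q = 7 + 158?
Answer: -87219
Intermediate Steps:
Q = 165
k(q) = 5 - q (k(q) = 3 - (-2 + q) = 3 + (2 - q) = 5 - q)
E = 66 (E = (5 - 1*3)*33 = (5 - 3)*33 = 2*33 = 66)
B(r) = -r²
B(23)*Q + E = -1*23²*165 + 66 = -1*529*165 + 66 = -529*165 + 66 = -87285 + 66 = -87219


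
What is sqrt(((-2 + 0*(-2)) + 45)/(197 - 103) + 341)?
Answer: sqrt(3017118)/94 ≈ 18.479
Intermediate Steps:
sqrt(((-2 + 0*(-2)) + 45)/(197 - 103) + 341) = sqrt(((-2 + 0) + 45)/94 + 341) = sqrt((-2 + 45)*(1/94) + 341) = sqrt(43*(1/94) + 341) = sqrt(43/94 + 341) = sqrt(32097/94) = sqrt(3017118)/94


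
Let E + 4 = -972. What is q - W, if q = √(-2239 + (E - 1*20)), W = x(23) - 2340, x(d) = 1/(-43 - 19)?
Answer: 145081/62 + I*√3235 ≈ 2340.0 + 56.877*I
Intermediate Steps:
x(d) = -1/62 (x(d) = 1/(-62) = -1/62)
E = -976 (E = -4 - 972 = -976)
W = -145081/62 (W = -1/62 - 2340 = -145081/62 ≈ -2340.0)
q = I*√3235 (q = √(-2239 + (-976 - 1*20)) = √(-2239 + (-976 - 20)) = √(-2239 - 996) = √(-3235) = I*√3235 ≈ 56.877*I)
q - W = I*√3235 - 1*(-145081/62) = I*√3235 + 145081/62 = 145081/62 + I*√3235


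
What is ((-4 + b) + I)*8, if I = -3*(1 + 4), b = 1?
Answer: -144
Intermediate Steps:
I = -15 (I = -3*5 = -15)
((-4 + b) + I)*8 = ((-4 + 1) - 15)*8 = (-3 - 15)*8 = -18*8 = -144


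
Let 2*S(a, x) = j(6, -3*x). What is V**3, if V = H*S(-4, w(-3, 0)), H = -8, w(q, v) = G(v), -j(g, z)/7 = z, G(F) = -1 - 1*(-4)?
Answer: -16003008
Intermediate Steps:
G(F) = 3 (G(F) = -1 + 4 = 3)
j(g, z) = -7*z
w(q, v) = 3
S(a, x) = 21*x/2 (S(a, x) = (-(-21)*x)/2 = (21*x)/2 = 21*x/2)
V = -252 (V = -84*3 = -8*63/2 = -252)
V**3 = (-252)**3 = -16003008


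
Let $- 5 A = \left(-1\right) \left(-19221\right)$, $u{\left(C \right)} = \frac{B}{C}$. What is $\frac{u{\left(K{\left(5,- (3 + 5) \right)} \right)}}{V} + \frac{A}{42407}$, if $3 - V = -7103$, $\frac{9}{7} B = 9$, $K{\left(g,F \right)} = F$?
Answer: $- \frac{1094159653}{12053765680} \approx -0.090773$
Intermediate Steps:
$B = 7$ ($B = \frac{7}{9} \cdot 9 = 7$)
$u{\left(C \right)} = \frac{7}{C}$
$A = - \frac{19221}{5}$ ($A = - \frac{\left(-1\right) \left(-19221\right)}{5} = \left(- \frac{1}{5}\right) 19221 = - \frac{19221}{5} \approx -3844.2$)
$V = 7106$ ($V = 3 - -7103 = 3 + 7103 = 7106$)
$\frac{u{\left(K{\left(5,- (3 + 5) \right)} \right)}}{V} + \frac{A}{42407} = \frac{7 \frac{1}{\left(-1\right) \left(3 + 5\right)}}{7106} - \frac{19221}{5 \cdot 42407} = \frac{7}{\left(-1\right) 8} \cdot \frac{1}{7106} - \frac{19221}{212035} = \frac{7}{-8} \cdot \frac{1}{7106} - \frac{19221}{212035} = 7 \left(- \frac{1}{8}\right) \frac{1}{7106} - \frac{19221}{212035} = \left(- \frac{7}{8}\right) \frac{1}{7106} - \frac{19221}{212035} = - \frac{7}{56848} - \frac{19221}{212035} = - \frac{1094159653}{12053765680}$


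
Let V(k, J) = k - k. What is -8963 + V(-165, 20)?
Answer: -8963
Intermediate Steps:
V(k, J) = 0
-8963 + V(-165, 20) = -8963 + 0 = -8963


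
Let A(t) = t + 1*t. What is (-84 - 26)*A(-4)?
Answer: 880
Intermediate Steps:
A(t) = 2*t (A(t) = t + t = 2*t)
(-84 - 26)*A(-4) = (-84 - 26)*(2*(-4)) = -110*(-8) = 880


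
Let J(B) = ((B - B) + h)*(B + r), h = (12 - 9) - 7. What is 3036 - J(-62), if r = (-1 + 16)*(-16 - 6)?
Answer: 1468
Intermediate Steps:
h = -4 (h = 3 - 7 = -4)
r = -330 (r = 15*(-22) = -330)
J(B) = 1320 - 4*B (J(B) = ((B - B) - 4)*(B - 330) = (0 - 4)*(-330 + B) = -4*(-330 + B) = 1320 - 4*B)
3036 - J(-62) = 3036 - (1320 - 4*(-62)) = 3036 - (1320 + 248) = 3036 - 1*1568 = 3036 - 1568 = 1468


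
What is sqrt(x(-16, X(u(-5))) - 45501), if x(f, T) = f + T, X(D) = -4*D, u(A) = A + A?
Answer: 3*I*sqrt(5053) ≈ 213.25*I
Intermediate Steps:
u(A) = 2*A
x(f, T) = T + f
sqrt(x(-16, X(u(-5))) - 45501) = sqrt((-8*(-5) - 16) - 45501) = sqrt((-4*(-10) - 16) - 45501) = sqrt((40 - 16) - 45501) = sqrt(24 - 45501) = sqrt(-45477) = 3*I*sqrt(5053)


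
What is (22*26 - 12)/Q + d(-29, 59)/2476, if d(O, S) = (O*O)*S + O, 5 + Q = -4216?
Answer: 14852345/746514 ≈ 19.896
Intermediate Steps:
Q = -4221 (Q = -5 - 4216 = -4221)
d(O, S) = O + S*O² (d(O, S) = O²*S + O = S*O² + O = O + S*O²)
(22*26 - 12)/Q + d(-29, 59)/2476 = (22*26 - 12)/(-4221) - 29*(1 - 29*59)/2476 = (572 - 12)*(-1/4221) - 29*(1 - 1711)*(1/2476) = 560*(-1/4221) - 29*(-1710)*(1/2476) = -80/603 + 49590*(1/2476) = -80/603 + 24795/1238 = 14852345/746514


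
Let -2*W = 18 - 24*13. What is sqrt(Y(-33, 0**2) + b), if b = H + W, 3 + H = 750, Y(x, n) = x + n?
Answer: sqrt(861) ≈ 29.343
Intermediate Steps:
Y(x, n) = n + x
H = 747 (H = -3 + 750 = 747)
W = 147 (W = -(18 - 24*13)/2 = -(18 - 312)/2 = -1/2*(-294) = 147)
b = 894 (b = 747 + 147 = 894)
sqrt(Y(-33, 0**2) + b) = sqrt((0**2 - 33) + 894) = sqrt((0 - 33) + 894) = sqrt(-33 + 894) = sqrt(861)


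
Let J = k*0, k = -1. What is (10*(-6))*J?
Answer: 0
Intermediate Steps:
J = 0 (J = -1*0 = 0)
(10*(-6))*J = (10*(-6))*0 = -60*0 = 0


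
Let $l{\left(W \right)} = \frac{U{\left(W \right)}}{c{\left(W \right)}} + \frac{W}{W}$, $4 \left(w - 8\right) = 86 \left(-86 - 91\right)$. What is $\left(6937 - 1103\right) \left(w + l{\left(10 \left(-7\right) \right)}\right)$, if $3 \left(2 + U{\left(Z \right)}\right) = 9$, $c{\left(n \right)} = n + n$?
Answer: $- \frac{1550417587}{70} \approx -2.2149 \cdot 10^{7}$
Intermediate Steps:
$c{\left(n \right)} = 2 n$
$U{\left(Z \right)} = 1$ ($U{\left(Z \right)} = -2 + \frac{1}{3} \cdot 9 = -2 + 3 = 1$)
$w = - \frac{7595}{2}$ ($w = 8 + \frac{86 \left(-86 - 91\right)}{4} = 8 + \frac{86 \left(-177\right)}{4} = 8 + \frac{1}{4} \left(-15222\right) = 8 - \frac{7611}{2} = - \frac{7595}{2} \approx -3797.5$)
$l{\left(W \right)} = 1 + \frac{1}{2 W}$ ($l{\left(W \right)} = 1 \frac{1}{2 W} + \frac{W}{W} = 1 \frac{1}{2 W} + 1 = \frac{1}{2 W} + 1 = 1 + \frac{1}{2 W}$)
$\left(6937 - 1103\right) \left(w + l{\left(10 \left(-7\right) \right)}\right) = \left(6937 - 1103\right) \left(- \frac{7595}{2} + \frac{\frac{1}{2} + 10 \left(-7\right)}{10 \left(-7\right)}\right) = 5834 \left(- \frac{7595}{2} + \frac{\frac{1}{2} - 70}{-70}\right) = 5834 \left(- \frac{7595}{2} - - \frac{139}{140}\right) = 5834 \left(- \frac{7595}{2} + \frac{139}{140}\right) = 5834 \left(- \frac{531511}{140}\right) = - \frac{1550417587}{70}$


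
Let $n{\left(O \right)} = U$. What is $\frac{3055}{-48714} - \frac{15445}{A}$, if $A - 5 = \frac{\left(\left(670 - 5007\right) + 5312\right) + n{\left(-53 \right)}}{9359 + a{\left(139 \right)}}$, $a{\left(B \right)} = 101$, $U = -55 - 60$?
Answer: $- \frac{4138218055}{1363992} \approx -3033.9$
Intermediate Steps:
$U = -115$
$n{\left(O \right)} = -115$
$A = \frac{56}{11}$ ($A = 5 + \frac{\left(\left(670 - 5007\right) + 5312\right) - 115}{9359 + 101} = 5 + \frac{\left(-4337 + 5312\right) - 115}{9460} = 5 + \left(975 - 115\right) \frac{1}{9460} = 5 + 860 \cdot \frac{1}{9460} = 5 + \frac{1}{11} = \frac{56}{11} \approx 5.0909$)
$\frac{3055}{-48714} - \frac{15445}{A} = \frac{3055}{-48714} - \frac{15445}{\frac{56}{11}} = 3055 \left(- \frac{1}{48714}\right) - \frac{169895}{56} = - \frac{3055}{48714} - \frac{169895}{56} = - \frac{4138218055}{1363992}$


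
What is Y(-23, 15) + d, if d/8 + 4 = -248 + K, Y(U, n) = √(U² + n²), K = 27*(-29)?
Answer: -8280 + √754 ≈ -8252.5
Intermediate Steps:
K = -783
d = -8280 (d = -32 + 8*(-248 - 783) = -32 + 8*(-1031) = -32 - 8248 = -8280)
Y(-23, 15) + d = √((-23)² + 15²) - 8280 = √(529 + 225) - 8280 = √754 - 8280 = -8280 + √754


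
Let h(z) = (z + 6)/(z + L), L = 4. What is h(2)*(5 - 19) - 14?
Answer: -98/3 ≈ -32.667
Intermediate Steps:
h(z) = (6 + z)/(4 + z) (h(z) = (z + 6)/(z + 4) = (6 + z)/(4 + z))
h(2)*(5 - 19) - 14 = ((6 + 2)/(4 + 2))*(5 - 19) - 14 = (8/6)*(-14) - 14 = ((⅙)*8)*(-14) - 14 = (4/3)*(-14) - 14 = -56/3 - 14 = -98/3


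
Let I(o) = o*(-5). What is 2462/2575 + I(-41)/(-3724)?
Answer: 8640613/9589300 ≈ 0.90107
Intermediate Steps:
I(o) = -5*o
2462/2575 + I(-41)/(-3724) = 2462/2575 - 5*(-41)/(-3724) = 2462*(1/2575) + 205*(-1/3724) = 2462/2575 - 205/3724 = 8640613/9589300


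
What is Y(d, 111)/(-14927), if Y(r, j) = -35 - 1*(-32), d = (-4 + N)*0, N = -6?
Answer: 3/14927 ≈ 0.00020098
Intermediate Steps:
d = 0 (d = (-4 - 6)*0 = -10*0 = 0)
Y(r, j) = -3 (Y(r, j) = -35 + 32 = -3)
Y(d, 111)/(-14927) = -3/(-14927) = -3*(-1/14927) = 3/14927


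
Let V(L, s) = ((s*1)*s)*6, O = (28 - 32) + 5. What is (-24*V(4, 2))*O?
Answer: -576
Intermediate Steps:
O = 1 (O = -4 + 5 = 1)
V(L, s) = 6*s**2 (V(L, s) = (s*s)*6 = s**2*6 = 6*s**2)
(-24*V(4, 2))*O = -144*2**2*1 = -144*4*1 = -24*24*1 = -576*1 = -576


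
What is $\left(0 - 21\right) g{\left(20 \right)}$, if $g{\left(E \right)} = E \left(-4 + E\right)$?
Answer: $-6720$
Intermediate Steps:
$\left(0 - 21\right) g{\left(20 \right)} = \left(0 - 21\right) 20 \left(-4 + 20\right) = \left(0 - 21\right) 20 \cdot 16 = \left(-21\right) 320 = -6720$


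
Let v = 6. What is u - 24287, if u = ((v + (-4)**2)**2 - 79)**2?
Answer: 139738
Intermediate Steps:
u = 164025 (u = ((6 + (-4)**2)**2 - 79)**2 = ((6 + 16)**2 - 79)**2 = (22**2 - 79)**2 = (484 - 79)**2 = 405**2 = 164025)
u - 24287 = 164025 - 24287 = 139738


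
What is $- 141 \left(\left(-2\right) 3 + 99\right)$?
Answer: $-13113$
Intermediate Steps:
$- 141 \left(\left(-2\right) 3 + 99\right) = - 141 \left(-6 + 99\right) = \left(-141\right) 93 = -13113$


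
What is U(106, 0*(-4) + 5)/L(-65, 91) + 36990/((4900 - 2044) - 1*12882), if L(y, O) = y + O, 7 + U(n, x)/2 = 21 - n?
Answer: -77959/7241 ≈ -10.766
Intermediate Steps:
U(n, x) = 28 - 2*n (U(n, x) = -14 + 2*(21 - n) = -14 + (42 - 2*n) = 28 - 2*n)
L(y, O) = O + y
U(106, 0*(-4) + 5)/L(-65, 91) + 36990/((4900 - 2044) - 1*12882) = (28 - 2*106)/(91 - 65) + 36990/((4900 - 2044) - 1*12882) = (28 - 212)/26 + 36990/(2856 - 12882) = -184*1/26 + 36990/(-10026) = -92/13 + 36990*(-1/10026) = -92/13 - 2055/557 = -77959/7241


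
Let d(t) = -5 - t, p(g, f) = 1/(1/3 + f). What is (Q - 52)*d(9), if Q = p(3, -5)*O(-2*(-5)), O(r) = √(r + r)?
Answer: 728 + 6*√5 ≈ 741.42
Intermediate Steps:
p(g, f) = 1/(⅓ + f)
O(r) = √2*√r (O(r) = √(2*r) = √2*√r)
Q = -3*√5/7 (Q = (3/(1 + 3*(-5)))*(√2*√(-2*(-5))) = (3/(1 - 15))*(√2*√10) = (3/(-14))*(2*√5) = (3*(-1/14))*(2*√5) = -3*√5/7 ≈ -0.95831)
(Q - 52)*d(9) = (-3*√5/7 - 52)*(-5 - 1*9) = (-52 - 3*√5/7)*(-5 - 9) = (-52 - 3*√5/7)*(-14) = 728 + 6*√5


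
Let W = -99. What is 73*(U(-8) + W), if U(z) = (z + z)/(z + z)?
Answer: -7154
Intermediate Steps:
U(z) = 1 (U(z) = (2*z)/((2*z)) = (2*z)*(1/(2*z)) = 1)
73*(U(-8) + W) = 73*(1 - 99) = 73*(-98) = -7154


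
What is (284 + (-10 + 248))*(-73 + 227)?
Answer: 80388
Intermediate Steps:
(284 + (-10 + 248))*(-73 + 227) = (284 + 238)*154 = 522*154 = 80388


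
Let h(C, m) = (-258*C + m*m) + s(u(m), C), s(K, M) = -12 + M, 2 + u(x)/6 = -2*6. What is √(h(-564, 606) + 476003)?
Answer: 145*√47 ≈ 994.07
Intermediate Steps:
u(x) = -84 (u(x) = -12 + 6*(-2*6) = -12 + 6*(-12) = -12 - 72 = -84)
h(C, m) = -12 + m² - 257*C (h(C, m) = (-258*C + m*m) + (-12 + C) = (-258*C + m²) + (-12 + C) = (m² - 258*C) + (-12 + C) = -12 + m² - 257*C)
√(h(-564, 606) + 476003) = √((-12 + 606² - 257*(-564)) + 476003) = √((-12 + 367236 + 144948) + 476003) = √(512172 + 476003) = √988175 = 145*√47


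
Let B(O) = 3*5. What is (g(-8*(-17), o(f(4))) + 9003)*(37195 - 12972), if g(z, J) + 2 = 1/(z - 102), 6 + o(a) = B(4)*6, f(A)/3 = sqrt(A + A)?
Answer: 7413085805/34 ≈ 2.1803e+8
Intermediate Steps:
f(A) = 3*sqrt(2)*sqrt(A) (f(A) = 3*sqrt(A + A) = 3*sqrt(2*A) = 3*(sqrt(2)*sqrt(A)) = 3*sqrt(2)*sqrt(A))
B(O) = 15
o(a) = 84 (o(a) = -6 + 15*6 = -6 + 90 = 84)
g(z, J) = -2 + 1/(-102 + z) (g(z, J) = -2 + 1/(z - 102) = -2 + 1/(-102 + z))
(g(-8*(-17), o(f(4))) + 9003)*(37195 - 12972) = ((205 - (-16)*(-17))/(-102 - 8*(-17)) + 9003)*(37195 - 12972) = ((205 - 2*136)/(-102 + 136) + 9003)*24223 = ((205 - 272)/34 + 9003)*24223 = ((1/34)*(-67) + 9003)*24223 = (-67/34 + 9003)*24223 = (306035/34)*24223 = 7413085805/34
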